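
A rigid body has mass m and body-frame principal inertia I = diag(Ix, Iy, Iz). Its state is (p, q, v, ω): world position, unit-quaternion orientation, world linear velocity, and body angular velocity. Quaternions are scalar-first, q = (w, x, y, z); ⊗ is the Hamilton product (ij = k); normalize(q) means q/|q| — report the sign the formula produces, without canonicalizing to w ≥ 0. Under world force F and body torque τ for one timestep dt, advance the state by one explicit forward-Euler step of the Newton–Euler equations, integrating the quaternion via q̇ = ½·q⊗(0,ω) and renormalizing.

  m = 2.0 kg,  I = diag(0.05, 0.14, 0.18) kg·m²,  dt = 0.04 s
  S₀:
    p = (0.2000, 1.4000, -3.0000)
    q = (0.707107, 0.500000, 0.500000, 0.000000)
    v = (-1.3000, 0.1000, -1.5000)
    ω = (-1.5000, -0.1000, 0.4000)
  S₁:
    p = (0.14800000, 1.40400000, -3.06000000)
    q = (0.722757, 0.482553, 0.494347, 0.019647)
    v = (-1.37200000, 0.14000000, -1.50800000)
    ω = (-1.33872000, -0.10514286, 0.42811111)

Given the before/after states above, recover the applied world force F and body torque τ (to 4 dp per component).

v₁ − v₀ = (-0.07200000, 0.04000000, -0.00800000)
applied force F = (-3.6000, 2.0000, -0.4000)
Δω = ω₁−ω₀ = (0.16128000, -0.00514286, 0.02811111)
ω₀×(Iω₀) = (-0.0016, 0.0780, 0.0135)
I·α + gyro = (0.2000, 0.0600, 0.1400)

F = (-3.6000, 2.0000, -0.4000)
τ = (0.2000, 0.0600, 0.1400)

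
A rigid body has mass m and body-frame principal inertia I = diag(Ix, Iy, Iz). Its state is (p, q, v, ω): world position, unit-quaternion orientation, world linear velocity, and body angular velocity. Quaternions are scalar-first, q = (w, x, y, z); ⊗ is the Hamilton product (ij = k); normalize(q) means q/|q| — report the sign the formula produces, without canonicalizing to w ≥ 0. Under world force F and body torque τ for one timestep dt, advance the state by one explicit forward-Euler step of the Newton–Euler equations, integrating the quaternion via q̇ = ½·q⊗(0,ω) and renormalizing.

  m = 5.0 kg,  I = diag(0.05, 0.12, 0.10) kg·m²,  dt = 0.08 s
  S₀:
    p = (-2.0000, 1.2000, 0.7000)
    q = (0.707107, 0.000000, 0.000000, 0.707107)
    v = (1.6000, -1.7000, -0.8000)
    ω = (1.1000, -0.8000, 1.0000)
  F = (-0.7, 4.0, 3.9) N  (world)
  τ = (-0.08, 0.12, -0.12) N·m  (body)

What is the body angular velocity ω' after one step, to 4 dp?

α = I⁻¹(τ − ω×Iω) = (-1.9200, 1.4583, -0.5840)
ω + α·dt = (0.9464, -0.6833, 0.9533)

ω' = (0.9464, -0.6833, 0.9533)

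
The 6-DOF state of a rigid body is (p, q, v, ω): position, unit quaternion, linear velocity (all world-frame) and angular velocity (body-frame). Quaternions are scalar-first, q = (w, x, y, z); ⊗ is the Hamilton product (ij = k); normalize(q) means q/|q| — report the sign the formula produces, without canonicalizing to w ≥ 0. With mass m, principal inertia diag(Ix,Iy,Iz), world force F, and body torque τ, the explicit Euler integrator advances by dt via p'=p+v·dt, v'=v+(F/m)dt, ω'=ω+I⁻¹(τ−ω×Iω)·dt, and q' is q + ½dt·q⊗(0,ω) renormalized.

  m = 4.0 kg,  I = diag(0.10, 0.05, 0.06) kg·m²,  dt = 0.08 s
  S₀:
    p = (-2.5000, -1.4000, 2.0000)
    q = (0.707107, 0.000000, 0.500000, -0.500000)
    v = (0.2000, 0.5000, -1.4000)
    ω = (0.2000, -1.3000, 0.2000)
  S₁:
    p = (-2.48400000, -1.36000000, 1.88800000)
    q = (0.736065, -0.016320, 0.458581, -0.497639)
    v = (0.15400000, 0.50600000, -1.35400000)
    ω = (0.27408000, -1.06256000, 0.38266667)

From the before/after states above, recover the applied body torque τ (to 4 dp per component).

ω₁ − ω₀ = (0.07408000, 0.23744000, 0.18266667)
applied torque τ = (0.0900, 0.1500, 0.1500)

τ = (0.0900, 0.1500, 0.1500)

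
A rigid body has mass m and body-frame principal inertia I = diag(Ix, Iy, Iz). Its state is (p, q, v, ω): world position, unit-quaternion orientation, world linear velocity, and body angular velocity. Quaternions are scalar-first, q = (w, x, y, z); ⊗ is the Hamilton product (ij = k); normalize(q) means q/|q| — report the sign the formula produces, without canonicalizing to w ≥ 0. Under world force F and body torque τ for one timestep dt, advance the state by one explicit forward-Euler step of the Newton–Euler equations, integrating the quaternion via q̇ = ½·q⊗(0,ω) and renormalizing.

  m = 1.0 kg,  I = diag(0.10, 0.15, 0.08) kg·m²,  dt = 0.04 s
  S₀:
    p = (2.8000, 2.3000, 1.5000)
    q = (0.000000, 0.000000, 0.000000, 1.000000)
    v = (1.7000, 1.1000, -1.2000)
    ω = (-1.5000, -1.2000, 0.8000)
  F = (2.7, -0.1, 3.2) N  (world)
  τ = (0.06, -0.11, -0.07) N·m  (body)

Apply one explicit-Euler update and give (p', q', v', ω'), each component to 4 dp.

p + v·dt = (2.8680, 2.3440, 1.4520)
new velocity v' = (1.8080, 1.0960, -1.0720)
gyro term ω×Iω = (0.0672, -0.0240, 0.0900)
angular accel α = (-0.0720, -0.5733, -2.0000)
ω' = ω + α·dt = (-1.5029, -1.2229, 0.7200)
q⊗(0,ω) = (-0.8000000, 1.2000000, -1.5000000, 0.0000000)
updated quaternion q' = (-0.0160, 0.0240, -0.0300, 0.9991)

p' = (2.8680, 2.3440, 1.4520)
q' = (-0.0160, 0.0240, -0.0300, 0.9991)
v' = (1.8080, 1.0960, -1.0720)
ω' = (-1.5029, -1.2229, 0.7200)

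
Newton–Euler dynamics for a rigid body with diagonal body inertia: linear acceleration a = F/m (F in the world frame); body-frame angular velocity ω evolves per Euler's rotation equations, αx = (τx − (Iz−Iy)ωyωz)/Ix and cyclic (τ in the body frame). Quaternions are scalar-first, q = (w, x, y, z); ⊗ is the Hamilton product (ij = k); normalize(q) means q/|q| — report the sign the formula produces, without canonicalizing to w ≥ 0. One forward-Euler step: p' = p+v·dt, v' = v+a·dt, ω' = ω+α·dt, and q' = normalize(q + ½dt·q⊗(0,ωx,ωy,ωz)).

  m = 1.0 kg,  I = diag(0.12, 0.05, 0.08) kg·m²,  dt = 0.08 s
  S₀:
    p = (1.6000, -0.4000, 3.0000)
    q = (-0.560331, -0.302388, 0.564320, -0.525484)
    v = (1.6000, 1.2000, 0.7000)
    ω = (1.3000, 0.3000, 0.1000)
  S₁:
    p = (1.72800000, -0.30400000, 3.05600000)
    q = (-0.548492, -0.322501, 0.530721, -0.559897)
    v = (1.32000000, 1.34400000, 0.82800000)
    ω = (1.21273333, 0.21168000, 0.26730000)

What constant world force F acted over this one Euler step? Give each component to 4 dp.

F = (-3.5000, 1.8000, 1.6000)

velocity change Δv = (-0.28000000, 0.14400000, 0.12800000)
applied force F = (-3.5000, 1.8000, 1.6000)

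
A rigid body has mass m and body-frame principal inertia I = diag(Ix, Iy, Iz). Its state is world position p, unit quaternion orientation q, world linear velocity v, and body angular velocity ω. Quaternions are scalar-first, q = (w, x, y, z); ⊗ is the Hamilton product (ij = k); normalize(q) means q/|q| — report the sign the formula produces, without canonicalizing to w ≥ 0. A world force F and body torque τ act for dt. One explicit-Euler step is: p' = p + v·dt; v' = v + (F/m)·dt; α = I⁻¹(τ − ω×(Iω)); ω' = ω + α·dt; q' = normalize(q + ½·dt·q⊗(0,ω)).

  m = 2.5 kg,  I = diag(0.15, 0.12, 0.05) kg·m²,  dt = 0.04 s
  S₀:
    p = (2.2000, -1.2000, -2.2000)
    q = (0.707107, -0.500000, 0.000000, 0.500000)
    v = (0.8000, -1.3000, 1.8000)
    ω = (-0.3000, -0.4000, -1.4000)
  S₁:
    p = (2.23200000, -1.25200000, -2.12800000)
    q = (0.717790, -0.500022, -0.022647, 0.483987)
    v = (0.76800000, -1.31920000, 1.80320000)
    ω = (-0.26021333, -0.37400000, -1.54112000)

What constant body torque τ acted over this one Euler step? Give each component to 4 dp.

rate change Δω = (0.03978667, 0.02600000, -0.14112000)
I·α + gyro = (0.1100, 0.1200, -0.1800)

τ = (0.1100, 0.1200, -0.1800)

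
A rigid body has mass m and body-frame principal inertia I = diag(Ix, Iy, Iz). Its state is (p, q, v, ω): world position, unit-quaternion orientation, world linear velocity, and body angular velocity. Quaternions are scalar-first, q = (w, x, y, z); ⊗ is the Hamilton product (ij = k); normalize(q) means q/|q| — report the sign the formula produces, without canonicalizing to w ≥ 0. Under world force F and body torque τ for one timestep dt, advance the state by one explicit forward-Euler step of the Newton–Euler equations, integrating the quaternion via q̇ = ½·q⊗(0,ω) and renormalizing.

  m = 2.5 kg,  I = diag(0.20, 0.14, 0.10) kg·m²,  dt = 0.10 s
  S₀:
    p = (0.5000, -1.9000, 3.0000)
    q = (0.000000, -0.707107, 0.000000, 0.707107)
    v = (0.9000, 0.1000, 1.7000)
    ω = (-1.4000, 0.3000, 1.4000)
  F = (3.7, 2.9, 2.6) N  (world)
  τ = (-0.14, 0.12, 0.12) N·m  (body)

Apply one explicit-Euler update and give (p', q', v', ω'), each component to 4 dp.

gyro term ω×Iω = (-0.0168, -0.1960, 0.0252)
(τ − ω×Iω)/I = (-0.6160, 2.2571, 0.9480)
new body rate ω' = (-1.4616, 0.5257, 1.4948)
Hamilton product q⊗(0,ω) = (-1.9798996, -0.2121321, 0.0000000, -0.2121321)
q' = normalize(q + ½dt·q⊗(0,ω)) = (-0.0985, -0.7141, 0.0000, 0.6930)
linear accel F/m = (1.4800, 1.1600, 1.0400)
new position p' = (0.5900, -1.8900, 3.1700)
v' = v + a·dt = (1.0480, 0.2160, 1.8040)

p' = (0.5900, -1.8900, 3.1700)
q' = (-0.0985, -0.7141, 0.0000, 0.6930)
v' = (1.0480, 0.2160, 1.8040)
ω' = (-1.4616, 0.5257, 1.4948)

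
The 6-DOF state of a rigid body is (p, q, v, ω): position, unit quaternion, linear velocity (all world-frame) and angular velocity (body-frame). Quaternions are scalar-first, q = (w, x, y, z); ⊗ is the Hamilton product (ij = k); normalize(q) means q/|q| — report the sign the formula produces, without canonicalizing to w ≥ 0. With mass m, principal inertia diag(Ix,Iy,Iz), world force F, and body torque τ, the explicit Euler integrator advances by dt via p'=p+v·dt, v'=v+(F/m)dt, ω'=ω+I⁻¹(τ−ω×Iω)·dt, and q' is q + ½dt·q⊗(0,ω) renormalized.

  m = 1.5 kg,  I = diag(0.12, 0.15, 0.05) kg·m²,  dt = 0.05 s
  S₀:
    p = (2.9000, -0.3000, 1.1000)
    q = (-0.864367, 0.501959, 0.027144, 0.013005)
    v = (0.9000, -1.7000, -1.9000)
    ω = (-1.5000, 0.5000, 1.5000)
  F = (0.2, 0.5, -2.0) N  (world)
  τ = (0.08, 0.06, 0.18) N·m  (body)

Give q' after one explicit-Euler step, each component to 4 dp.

2q̇ = q⊗(0,ω) = (0.7198590, 1.3307640, -1.2046295, -1.0048550)
updated quaternion q' = (-0.8451, 0.5344, -0.0030, -0.0121)

q' = (-0.8451, 0.5344, -0.0030, -0.0121)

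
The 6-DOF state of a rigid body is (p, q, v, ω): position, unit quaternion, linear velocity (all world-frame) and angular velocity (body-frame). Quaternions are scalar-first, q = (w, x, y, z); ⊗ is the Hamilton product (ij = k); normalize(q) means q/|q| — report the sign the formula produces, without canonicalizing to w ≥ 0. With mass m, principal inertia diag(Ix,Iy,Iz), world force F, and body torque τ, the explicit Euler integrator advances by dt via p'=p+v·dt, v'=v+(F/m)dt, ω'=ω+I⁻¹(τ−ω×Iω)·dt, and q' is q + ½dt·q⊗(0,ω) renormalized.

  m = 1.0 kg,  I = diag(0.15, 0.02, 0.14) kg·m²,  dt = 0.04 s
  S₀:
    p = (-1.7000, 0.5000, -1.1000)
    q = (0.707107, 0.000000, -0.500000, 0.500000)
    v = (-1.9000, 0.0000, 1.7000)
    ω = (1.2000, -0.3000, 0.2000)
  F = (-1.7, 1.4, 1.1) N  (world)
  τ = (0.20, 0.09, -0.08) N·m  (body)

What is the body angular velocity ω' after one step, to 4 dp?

ω' = (1.2553, -0.1248, 0.1638)

precession coupling ω×(Iω) = (-0.0072, 0.0024, 0.0468)
(τ − ω×Iω)/I = (1.3813, 4.3800, -0.9057)
new body rate ω' = (1.2553, -0.1248, 0.1638)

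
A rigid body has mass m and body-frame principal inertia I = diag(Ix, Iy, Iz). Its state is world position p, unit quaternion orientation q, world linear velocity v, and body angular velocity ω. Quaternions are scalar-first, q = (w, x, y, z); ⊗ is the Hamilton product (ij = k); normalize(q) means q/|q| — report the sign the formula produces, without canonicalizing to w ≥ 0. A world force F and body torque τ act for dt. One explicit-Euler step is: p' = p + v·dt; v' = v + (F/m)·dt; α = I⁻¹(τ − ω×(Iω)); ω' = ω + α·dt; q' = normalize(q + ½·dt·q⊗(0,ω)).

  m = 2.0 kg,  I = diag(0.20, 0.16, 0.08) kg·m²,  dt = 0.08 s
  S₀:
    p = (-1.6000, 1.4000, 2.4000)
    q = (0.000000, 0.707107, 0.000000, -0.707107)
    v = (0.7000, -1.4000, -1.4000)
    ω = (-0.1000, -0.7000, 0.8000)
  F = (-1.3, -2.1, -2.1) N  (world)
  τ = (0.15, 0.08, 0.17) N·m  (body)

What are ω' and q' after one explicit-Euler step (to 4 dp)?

precession coupling ω×(Iω) = (0.0448, -0.0096, -0.0028)
angular accel α = (0.5260, 0.5600, 2.1600)
ω' = ω + α·dt = (-0.0579, -0.6552, 0.9728)
2q̇ = q⊗(0,ω) = (0.6363963, -0.4949749, -0.4949749, -0.4949749)
updated quaternion q' = (0.0254, 0.6867, -0.0198, -0.7262)

ω' = (-0.0579, -0.6552, 0.9728)
q' = (0.0254, 0.6867, -0.0198, -0.7262)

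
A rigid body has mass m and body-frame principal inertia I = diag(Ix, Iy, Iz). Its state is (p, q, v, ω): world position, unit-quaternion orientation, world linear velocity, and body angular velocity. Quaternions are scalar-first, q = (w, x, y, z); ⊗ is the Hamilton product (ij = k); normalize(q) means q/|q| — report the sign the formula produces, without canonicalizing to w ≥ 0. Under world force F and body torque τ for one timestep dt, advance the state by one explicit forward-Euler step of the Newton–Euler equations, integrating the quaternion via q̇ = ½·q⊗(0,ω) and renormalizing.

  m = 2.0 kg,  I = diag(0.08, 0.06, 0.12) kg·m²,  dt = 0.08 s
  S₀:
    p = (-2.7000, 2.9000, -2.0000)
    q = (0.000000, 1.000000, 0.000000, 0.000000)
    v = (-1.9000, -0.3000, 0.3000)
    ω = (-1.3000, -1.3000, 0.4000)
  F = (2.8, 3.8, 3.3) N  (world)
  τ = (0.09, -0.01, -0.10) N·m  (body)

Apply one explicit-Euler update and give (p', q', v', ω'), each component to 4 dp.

p' = (-2.8520, 2.8760, -1.9760)
q' = (0.0519, 0.9972, -0.0160, -0.0519)
v' = (-1.7880, -0.1480, 0.4320)
ω' = (-1.1788, -1.3411, 0.3559)

a = (1.4000, 1.9000, 1.6500)
p + v·dt = (-2.8520, 2.8760, -1.9760)
v' = v + a·dt = (-1.7880, -0.1480, 0.4320)
angular accel α = (1.5150, -0.5133, -0.5517)
ω + α·dt = (-1.1788, -1.3411, 0.3559)
2q̇ = q⊗(0,ω) = (1.3000000, 0.0000000, -0.4000000, -1.3000000)
updated quaternion q' = (0.0519, 0.9972, -0.0160, -0.0519)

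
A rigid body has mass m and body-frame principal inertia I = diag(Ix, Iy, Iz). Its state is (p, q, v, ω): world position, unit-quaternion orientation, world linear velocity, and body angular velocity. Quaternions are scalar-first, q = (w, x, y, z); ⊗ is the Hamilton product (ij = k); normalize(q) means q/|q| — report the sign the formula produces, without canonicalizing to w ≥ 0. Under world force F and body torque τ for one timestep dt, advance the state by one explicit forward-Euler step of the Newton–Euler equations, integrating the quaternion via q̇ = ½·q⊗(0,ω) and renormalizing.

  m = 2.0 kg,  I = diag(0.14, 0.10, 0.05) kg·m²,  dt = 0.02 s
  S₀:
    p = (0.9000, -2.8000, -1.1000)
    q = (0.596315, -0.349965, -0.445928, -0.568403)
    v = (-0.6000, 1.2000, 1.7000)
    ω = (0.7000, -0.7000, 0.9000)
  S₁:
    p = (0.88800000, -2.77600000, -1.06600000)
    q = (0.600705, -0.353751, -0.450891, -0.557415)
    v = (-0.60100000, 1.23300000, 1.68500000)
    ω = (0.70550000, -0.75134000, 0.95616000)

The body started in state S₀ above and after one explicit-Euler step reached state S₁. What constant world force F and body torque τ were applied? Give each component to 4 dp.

F = (-0.1000, 3.3000, -1.5000)
τ = (0.0700, -0.2000, 0.1600)

v₁ − v₀ = (-0.00100000, 0.03300000, -0.01500000)
applied force F = (-0.1000, 3.3000, -1.5000)
rate change Δω = (0.00550000, -0.05134000, 0.05616000)
gyro term ω₀×Iω₀ = (0.0315, 0.0567, 0.0196)
applied torque τ = (0.0700, -0.2000, 0.1600)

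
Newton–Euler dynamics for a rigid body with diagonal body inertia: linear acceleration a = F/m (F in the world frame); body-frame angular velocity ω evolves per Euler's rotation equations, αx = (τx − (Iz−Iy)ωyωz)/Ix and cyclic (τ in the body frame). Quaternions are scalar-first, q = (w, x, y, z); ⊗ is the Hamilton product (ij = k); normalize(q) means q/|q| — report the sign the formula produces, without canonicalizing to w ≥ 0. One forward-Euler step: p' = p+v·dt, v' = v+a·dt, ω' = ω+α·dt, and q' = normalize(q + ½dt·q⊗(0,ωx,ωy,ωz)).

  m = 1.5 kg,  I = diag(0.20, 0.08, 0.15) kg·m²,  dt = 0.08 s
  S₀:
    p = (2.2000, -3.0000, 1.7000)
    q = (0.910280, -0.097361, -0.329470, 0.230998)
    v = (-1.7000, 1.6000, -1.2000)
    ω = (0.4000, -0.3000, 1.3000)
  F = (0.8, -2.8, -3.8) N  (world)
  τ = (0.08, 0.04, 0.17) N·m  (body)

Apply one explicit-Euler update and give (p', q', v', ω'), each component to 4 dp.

a = F/m = (0.5333, -1.8667, -2.5333)
p' = p + v·dt = (2.0640, -2.8720, 1.6040)
new velocity v' = (-1.6573, 1.4507, -1.4027)
precession coupling ω×(Iω) = (-0.0273, 0.0260, 0.0144)
α = I⁻¹(τ − ω×Iω) = (0.5365, 0.1750, 1.0373)
ω + α·dt = (0.4429, -0.2860, 1.3830)
q⊗(0,ω) = (-0.3601940, 0.0051004, -0.0541155, 1.3443603)
updated quaternion q' = (0.8945, -0.0970, -0.3311, 0.2843)

p' = (2.0640, -2.8720, 1.6040)
q' = (0.8945, -0.0970, -0.3311, 0.2843)
v' = (-1.6573, 1.4507, -1.4027)
ω' = (0.4429, -0.2860, 1.3830)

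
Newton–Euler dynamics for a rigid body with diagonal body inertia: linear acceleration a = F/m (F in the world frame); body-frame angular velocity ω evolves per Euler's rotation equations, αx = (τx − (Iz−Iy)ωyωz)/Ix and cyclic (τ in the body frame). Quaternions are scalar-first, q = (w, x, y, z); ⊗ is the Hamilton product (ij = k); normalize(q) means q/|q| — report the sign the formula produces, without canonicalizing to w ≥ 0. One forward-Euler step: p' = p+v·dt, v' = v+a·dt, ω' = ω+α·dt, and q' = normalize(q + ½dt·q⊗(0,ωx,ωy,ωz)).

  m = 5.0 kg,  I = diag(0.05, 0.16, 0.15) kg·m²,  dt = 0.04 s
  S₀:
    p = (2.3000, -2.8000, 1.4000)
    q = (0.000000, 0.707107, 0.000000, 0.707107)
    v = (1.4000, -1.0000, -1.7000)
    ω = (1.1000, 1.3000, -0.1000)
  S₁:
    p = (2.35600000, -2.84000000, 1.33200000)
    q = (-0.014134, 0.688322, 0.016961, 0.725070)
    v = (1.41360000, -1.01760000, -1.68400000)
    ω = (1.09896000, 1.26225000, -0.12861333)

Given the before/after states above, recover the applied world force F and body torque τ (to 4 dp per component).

Δv = v₁−v₀ = (0.01360000, -0.01760000, 0.01600000)
F = m·Δv/dt = (1.7000, -2.2000, 2.0000)
Δω = ω₁−ω₀ = (-0.00104000, -0.03775000, -0.02861333)
gyro term ω₀×Iω₀ = (0.0013, 0.0110, 0.1573)
I·α + gyro = (0.0000, -0.1400, 0.0500)

F = (1.7000, -2.2000, 2.0000)
τ = (0.0000, -0.1400, 0.0500)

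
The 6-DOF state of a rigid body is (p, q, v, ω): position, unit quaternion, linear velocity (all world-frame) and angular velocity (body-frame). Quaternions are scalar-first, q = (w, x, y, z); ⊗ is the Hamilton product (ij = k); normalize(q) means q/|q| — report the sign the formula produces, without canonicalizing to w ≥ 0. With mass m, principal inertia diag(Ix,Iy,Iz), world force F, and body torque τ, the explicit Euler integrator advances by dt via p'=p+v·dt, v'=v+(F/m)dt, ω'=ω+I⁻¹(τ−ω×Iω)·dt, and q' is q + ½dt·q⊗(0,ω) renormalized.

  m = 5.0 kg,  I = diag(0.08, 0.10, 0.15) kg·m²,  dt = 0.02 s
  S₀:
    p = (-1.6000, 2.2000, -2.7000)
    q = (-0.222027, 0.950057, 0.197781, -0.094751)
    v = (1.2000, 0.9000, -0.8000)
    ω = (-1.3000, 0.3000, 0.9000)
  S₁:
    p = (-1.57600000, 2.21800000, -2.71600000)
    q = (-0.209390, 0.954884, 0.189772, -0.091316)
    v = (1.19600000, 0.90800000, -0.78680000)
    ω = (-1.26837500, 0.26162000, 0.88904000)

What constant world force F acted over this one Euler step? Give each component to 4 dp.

velocity change Δv = (-0.00400000, 0.00800000, 0.01320000)
m·(v₁−v₀)/dt = (-1.0000, 2.0000, 3.3000)

F = (-1.0000, 2.0000, 3.3000)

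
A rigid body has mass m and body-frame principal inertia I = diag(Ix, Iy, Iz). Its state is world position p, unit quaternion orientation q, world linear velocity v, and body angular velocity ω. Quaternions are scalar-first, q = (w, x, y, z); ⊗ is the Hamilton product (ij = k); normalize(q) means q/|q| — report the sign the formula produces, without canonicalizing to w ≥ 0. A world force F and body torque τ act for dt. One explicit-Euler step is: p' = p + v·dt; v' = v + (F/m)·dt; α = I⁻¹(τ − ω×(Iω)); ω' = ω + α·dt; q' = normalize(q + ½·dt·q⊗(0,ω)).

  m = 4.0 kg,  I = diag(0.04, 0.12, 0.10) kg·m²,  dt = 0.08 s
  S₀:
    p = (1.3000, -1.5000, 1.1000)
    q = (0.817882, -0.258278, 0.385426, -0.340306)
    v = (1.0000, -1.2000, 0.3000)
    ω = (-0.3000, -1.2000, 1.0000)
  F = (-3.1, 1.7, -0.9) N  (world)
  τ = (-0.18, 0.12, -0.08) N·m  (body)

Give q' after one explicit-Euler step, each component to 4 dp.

Hamilton product q⊗(0,ω) = (0.7253338, -0.2683058, -0.6210886, 1.2434434)
q + ½dt·q⊗(0,ω), renormalized = (0.8452, -0.2685, 0.3599, -0.2900)

q' = (0.8452, -0.2685, 0.3599, -0.2900)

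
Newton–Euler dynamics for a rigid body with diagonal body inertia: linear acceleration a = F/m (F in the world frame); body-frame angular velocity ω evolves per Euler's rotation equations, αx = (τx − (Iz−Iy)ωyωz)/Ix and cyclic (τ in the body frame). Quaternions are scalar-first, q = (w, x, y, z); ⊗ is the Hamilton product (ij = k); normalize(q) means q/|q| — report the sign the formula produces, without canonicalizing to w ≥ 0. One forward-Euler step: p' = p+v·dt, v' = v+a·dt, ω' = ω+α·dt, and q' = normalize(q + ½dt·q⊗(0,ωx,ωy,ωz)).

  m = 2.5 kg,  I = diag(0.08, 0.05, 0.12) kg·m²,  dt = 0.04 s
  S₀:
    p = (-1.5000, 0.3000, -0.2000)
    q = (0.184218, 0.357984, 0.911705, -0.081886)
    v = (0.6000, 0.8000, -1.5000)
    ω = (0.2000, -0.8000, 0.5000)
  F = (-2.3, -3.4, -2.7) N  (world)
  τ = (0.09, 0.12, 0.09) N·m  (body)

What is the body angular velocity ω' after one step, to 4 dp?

ω' = (0.2590, -0.7008, 0.5284)

ω×(Iω) gyroscopic = (-0.0280, -0.0040, 0.0048)
(τ − ω×Iω)/I = (1.4750, 2.4800, 0.7100)
ω + α·dt = (0.2590, -0.7008, 0.5284)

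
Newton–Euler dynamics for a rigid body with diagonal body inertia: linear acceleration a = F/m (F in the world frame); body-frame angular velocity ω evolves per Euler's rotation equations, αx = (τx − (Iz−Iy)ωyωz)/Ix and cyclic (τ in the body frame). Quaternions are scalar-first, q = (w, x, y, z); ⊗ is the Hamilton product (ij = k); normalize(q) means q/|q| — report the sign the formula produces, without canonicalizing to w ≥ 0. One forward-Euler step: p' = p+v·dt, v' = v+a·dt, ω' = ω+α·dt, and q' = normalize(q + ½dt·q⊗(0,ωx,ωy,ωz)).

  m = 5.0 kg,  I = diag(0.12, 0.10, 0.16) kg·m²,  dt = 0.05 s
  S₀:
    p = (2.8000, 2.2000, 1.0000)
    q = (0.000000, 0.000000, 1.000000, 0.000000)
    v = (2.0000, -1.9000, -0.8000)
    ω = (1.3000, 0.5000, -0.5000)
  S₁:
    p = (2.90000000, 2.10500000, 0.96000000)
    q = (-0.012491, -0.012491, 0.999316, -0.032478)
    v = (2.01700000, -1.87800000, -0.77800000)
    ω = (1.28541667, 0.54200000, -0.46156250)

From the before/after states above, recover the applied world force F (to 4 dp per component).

F = (1.7000, 2.2000, 2.2000)

velocity change Δv = (0.01700000, 0.02200000, 0.02200000)
F = m·Δv/dt = (1.7000, 2.2000, 2.2000)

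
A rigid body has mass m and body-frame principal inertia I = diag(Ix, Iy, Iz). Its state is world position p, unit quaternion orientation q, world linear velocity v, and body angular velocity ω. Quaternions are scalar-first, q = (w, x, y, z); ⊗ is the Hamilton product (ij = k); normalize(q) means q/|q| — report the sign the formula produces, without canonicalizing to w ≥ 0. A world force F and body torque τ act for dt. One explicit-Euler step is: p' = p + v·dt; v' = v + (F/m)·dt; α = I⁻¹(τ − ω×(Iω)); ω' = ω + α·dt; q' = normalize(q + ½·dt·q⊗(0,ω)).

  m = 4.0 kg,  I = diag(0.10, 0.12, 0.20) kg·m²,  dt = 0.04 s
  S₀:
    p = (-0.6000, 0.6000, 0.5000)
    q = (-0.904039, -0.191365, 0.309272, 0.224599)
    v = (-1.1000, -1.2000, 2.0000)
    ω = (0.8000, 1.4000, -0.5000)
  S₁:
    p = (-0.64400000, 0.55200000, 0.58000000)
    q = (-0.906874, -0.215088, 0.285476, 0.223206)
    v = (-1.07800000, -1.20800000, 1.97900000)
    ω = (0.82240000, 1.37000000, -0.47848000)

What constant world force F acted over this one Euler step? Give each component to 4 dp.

F = (2.2000, -0.8000, -2.1000)

velocity change Δv = (0.02200000, -0.00800000, -0.02100000)
F = m·Δv/dt = (2.2000, -0.8000, -2.1000)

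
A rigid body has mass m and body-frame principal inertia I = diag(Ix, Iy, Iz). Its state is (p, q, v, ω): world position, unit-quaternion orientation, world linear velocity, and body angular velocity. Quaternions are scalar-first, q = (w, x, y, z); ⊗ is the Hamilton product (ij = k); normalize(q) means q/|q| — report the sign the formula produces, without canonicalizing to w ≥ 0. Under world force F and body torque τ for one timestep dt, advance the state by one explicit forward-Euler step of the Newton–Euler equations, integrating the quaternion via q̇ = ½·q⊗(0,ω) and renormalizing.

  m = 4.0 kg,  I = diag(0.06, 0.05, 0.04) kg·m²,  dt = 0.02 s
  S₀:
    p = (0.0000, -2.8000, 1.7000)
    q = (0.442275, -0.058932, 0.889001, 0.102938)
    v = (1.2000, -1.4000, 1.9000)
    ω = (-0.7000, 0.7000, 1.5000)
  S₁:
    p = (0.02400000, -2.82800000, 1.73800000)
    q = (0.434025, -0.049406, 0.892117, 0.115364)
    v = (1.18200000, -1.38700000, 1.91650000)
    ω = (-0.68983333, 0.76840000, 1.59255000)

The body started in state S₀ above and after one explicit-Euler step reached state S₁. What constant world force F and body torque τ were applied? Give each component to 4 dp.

Δv = v₁−v₀ = (-0.01800000, 0.01300000, 0.01650000)
m·(v₁−v₀)/dt = (-3.6000, 2.6000, 3.3000)
ω₁ − ω₀ = (0.01016667, 0.06840000, 0.09255000)
precession coupling = (-0.0105, -0.0210, 0.0049)
I·α + gyro = (0.0200, 0.1500, 0.1900)

F = (-3.6000, 2.6000, 3.3000)
τ = (0.0200, 0.1500, 0.1900)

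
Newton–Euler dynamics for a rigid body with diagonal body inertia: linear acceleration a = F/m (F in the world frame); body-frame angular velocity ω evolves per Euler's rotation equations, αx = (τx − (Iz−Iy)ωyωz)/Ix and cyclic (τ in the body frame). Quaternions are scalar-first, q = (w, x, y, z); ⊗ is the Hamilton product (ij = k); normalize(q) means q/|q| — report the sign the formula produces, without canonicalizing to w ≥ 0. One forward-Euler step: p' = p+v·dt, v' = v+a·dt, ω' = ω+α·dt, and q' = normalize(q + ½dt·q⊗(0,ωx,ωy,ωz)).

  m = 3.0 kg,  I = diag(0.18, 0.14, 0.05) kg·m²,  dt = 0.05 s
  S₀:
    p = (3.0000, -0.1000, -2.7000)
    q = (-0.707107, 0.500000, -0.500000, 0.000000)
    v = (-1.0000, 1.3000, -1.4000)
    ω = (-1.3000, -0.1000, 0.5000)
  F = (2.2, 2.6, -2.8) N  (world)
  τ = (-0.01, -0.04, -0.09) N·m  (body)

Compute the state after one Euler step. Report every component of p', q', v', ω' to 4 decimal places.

p' = (2.9500, -0.0350, -2.7700)
q' = (-0.6917, 0.5164, -0.5042, -0.0263)
v' = (-0.9633, 1.3433, -1.4467)
ω' = (-1.3040, -0.0841, 0.4152)

precession coupling ω×(Iω) = (0.0045, -0.0845, -0.0052)
α = I⁻¹(τ − ω×Iω) = (-0.0806, 0.3179, -1.6960)
new body rate ω' = (-1.3040, -0.0841, 0.4152)
2q̇ = q⊗(0,ω) = (0.6000000, 0.6692391, -0.1792893, -1.0535535)
updated quaternion q' = (-0.6917, 0.5164, -0.5042, -0.0263)
linear accel F/m = (0.7333, 0.8667, -0.9333)
p' = p + v·dt = (2.9500, -0.0350, -2.7700)
v + (F/m)dt = (-0.9633, 1.3433, -1.4467)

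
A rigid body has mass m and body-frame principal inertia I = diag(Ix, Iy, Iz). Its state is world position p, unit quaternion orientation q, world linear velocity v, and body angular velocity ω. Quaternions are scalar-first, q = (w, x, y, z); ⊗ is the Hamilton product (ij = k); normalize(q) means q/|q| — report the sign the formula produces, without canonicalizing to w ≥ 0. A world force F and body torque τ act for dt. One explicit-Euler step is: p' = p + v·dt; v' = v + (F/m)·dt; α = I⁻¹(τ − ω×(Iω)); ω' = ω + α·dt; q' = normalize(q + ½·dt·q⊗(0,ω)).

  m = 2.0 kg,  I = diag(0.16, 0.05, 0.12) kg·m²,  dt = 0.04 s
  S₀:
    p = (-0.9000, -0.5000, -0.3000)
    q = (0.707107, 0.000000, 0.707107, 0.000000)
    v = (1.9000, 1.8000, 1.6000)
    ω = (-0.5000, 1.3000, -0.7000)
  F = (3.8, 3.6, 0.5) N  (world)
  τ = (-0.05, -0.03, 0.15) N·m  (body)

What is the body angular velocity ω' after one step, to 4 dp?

ω' = (-0.4966, 1.2648, -0.6738)

(τ − ω×Iω)/I = (0.0856, -0.8800, 0.6542)
ω' = ω + α·dt = (-0.4966, 1.2648, -0.6738)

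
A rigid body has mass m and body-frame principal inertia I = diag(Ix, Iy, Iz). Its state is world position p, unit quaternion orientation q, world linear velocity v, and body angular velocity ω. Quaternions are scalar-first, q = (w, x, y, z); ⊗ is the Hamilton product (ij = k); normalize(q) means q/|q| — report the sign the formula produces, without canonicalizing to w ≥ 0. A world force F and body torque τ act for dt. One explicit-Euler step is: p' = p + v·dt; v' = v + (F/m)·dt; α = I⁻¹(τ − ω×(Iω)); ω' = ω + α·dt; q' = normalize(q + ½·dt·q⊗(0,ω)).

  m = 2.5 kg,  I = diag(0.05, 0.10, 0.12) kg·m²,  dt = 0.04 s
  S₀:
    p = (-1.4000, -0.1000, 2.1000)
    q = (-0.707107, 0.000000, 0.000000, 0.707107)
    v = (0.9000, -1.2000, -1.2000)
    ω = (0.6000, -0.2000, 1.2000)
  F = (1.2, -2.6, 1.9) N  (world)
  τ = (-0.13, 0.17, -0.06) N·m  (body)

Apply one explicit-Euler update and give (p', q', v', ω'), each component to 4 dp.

p' = (-1.3640, -0.1480, 2.0520)
q' = (-0.7238, -0.0057, 0.0113, 0.6899)
v' = (0.9192, -1.2416, -1.1696)
ω' = (0.4998, -0.1118, 1.1820)

linear accel F/m = (0.4800, -1.0400, 0.7600)
p' = p + v·dt = (-1.3640, -0.1480, 2.0520)
v + (F/m)dt = (0.9192, -1.2416, -1.1696)
(τ − ω×Iω)/I = (-2.5040, 2.2040, -0.4500)
ω + α·dt = (0.4998, -0.1118, 1.1820)
q⊗(0,ω) = (-0.8485284, -0.2828428, 0.5656856, -0.8485284)
updated quaternion q' = (-0.7238, -0.0057, 0.0113, 0.6899)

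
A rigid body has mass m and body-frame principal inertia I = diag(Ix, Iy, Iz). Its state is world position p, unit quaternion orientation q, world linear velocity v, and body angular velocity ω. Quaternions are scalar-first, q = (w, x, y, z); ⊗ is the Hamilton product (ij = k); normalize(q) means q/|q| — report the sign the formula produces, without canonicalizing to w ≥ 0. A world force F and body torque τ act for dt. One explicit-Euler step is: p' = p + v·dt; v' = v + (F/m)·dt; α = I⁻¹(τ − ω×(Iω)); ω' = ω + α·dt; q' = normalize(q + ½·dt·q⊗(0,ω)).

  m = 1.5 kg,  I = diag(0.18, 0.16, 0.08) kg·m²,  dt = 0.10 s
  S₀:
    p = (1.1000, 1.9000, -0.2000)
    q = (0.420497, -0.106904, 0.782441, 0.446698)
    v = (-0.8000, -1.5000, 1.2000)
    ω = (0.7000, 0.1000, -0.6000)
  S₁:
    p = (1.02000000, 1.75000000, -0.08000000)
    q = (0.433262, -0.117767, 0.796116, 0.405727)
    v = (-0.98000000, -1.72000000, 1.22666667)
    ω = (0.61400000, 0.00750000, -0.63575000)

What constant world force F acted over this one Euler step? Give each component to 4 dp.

velocity change Δv = (-0.18000000, -0.22000000, 0.02666667)
F = m·Δv/dt = (-2.7000, -3.3000, 0.4000)

F = (-2.7000, -3.3000, 0.4000)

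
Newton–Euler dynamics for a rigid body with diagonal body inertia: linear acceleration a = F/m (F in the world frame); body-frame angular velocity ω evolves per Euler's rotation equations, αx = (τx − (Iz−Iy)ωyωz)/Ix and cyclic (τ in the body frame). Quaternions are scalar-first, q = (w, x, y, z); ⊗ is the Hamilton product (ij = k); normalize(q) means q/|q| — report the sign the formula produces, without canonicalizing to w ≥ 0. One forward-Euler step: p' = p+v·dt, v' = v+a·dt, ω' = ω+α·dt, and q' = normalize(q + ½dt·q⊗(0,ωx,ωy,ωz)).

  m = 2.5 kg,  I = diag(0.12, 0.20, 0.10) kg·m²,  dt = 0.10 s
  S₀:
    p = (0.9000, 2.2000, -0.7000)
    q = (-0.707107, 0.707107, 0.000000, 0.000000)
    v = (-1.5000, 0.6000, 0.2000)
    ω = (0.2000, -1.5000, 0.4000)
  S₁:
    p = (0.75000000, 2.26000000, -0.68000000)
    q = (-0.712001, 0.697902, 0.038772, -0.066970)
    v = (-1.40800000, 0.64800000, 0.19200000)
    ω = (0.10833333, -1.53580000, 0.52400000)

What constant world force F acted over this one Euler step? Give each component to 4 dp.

F = (2.3000, 1.2000, -0.2000)

velocity change Δv = (0.09200000, 0.04800000, -0.00800000)
applied force F = (2.3000, 1.2000, -0.2000)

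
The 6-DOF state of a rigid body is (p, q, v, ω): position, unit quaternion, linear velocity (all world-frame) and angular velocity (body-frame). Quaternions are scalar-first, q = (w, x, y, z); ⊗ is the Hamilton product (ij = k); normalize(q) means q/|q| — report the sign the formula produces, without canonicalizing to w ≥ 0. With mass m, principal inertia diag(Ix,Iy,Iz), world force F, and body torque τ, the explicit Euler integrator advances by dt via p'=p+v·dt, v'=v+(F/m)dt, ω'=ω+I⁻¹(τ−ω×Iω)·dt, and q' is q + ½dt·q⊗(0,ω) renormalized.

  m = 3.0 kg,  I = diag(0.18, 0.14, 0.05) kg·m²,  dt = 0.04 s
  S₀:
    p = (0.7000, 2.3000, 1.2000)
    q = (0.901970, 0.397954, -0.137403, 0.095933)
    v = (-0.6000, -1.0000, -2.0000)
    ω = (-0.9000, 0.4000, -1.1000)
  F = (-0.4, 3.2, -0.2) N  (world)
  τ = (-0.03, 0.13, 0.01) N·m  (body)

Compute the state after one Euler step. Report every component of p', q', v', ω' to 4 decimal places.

α = I⁻¹(τ − ω×Iω) = (-0.3867, 0.0093, -0.0880)
ω + α·dt = (-0.9155, 0.4004, -1.1035)
q⊗(0,ω) = (0.5186461, -0.6990029, 0.7121977, -0.9566481)
updated quaternion q' = (0.9119, 0.3838, -0.1231, 0.0768)
new position p' = (0.6760, 2.2600, 1.1200)
v + (F/m)dt = (-0.6053, -0.9573, -2.0027)

p' = (0.6760, 2.2600, 1.1200)
q' = (0.9119, 0.3838, -0.1231, 0.0768)
v' = (-0.6053, -0.9573, -2.0027)
ω' = (-0.9155, 0.4004, -1.1035)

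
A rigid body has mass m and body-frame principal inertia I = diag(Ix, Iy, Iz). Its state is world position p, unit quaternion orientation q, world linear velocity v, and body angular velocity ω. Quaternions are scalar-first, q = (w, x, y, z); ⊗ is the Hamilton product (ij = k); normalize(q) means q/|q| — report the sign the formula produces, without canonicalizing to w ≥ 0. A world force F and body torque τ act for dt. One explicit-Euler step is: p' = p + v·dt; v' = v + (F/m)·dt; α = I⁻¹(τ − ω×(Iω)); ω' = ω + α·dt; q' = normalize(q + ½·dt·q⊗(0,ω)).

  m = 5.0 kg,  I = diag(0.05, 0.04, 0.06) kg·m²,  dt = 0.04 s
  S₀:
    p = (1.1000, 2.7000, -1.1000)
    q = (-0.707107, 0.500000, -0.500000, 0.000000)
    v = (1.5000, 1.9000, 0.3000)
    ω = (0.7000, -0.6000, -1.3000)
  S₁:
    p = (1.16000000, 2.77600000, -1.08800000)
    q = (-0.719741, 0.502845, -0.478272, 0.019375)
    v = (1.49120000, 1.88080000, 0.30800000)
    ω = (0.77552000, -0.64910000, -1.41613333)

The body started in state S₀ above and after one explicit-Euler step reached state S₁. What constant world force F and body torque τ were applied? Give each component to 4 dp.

F = (-1.1000, -2.4000, 1.0000)
τ = (0.1100, -0.0400, -0.1700)

v₁ − v₀ = (-0.00880000, -0.01920000, 0.00800000)
F = m·Δv/dt = (-1.1000, -2.4000, 1.0000)
ω₁ − ω₀ = (0.07552000, -0.04910000, -0.11613333)
I·α + gyro = (0.1100, -0.0400, -0.1700)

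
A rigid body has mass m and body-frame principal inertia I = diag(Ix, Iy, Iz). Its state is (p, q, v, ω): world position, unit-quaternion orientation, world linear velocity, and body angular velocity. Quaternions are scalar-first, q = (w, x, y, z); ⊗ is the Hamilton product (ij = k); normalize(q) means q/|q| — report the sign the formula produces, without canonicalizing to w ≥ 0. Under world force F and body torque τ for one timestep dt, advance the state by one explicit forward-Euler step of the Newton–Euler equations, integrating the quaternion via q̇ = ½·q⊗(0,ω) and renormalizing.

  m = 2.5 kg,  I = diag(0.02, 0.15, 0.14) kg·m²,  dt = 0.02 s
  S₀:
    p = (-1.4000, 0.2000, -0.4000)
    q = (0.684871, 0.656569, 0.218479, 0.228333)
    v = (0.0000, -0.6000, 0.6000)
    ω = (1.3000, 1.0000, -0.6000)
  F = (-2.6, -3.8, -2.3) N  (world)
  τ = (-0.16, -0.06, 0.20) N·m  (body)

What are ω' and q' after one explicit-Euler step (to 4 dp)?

ω' = (1.1340, 0.9795, -0.5956)
q' = (0.6754, 0.6618, 0.2322, 0.2279)

gyro term ω×Iω = (0.0060, 0.0936, 0.1690)
angular accel α = (-8.3000, -1.0240, 0.2214)
ω' = ω + α·dt = (1.1340, 0.9795, -0.5956)
Hamilton product q⊗(0,ω) = (-0.9350189, 0.5309119, 1.3756453, -0.0383763)
updated quaternion q' = (0.6754, 0.6618, 0.2322, 0.2279)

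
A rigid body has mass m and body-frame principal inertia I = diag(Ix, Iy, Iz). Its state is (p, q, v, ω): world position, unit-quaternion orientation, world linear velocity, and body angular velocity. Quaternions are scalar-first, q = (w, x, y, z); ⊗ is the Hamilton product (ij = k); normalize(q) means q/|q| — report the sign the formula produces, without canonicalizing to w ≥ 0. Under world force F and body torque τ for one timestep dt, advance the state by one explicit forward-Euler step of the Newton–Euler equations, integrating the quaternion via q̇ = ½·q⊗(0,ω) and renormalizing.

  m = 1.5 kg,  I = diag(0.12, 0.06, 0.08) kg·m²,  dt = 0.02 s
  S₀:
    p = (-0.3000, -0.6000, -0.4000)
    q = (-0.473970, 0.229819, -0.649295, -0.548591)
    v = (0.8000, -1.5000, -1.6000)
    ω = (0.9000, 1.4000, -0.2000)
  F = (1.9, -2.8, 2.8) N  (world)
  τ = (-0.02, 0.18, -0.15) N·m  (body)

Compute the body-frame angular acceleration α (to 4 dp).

precession coupling ω×(Iω) = (-0.0056, -0.0072, -0.0756)
(τ − ω×Iω)/I = (-0.1200, 3.1200, -0.9300)

α = (-0.1200, 3.1200, -0.9300)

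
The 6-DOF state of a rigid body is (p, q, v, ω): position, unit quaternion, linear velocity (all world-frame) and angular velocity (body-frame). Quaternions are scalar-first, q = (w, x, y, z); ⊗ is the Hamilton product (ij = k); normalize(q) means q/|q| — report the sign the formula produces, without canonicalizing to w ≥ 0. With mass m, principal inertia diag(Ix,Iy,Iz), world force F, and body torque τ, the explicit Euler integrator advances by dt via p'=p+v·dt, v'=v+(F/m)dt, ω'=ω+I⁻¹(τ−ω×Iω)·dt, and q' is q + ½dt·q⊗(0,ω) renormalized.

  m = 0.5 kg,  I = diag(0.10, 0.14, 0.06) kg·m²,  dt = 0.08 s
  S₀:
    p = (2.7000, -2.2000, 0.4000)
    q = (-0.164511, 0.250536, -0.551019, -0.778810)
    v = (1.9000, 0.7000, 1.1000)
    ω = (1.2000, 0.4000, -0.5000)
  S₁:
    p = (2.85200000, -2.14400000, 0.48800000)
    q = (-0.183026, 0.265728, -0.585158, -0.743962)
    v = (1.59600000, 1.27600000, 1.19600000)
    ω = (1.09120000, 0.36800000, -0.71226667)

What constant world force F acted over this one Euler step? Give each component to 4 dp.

F = (-1.9000, 3.6000, 0.6000)

v₁ − v₀ = (-0.30400000, 0.57600000, 0.09600000)
m·(v₁−v₀)/dt = (-1.9000, 3.6000, 0.6000)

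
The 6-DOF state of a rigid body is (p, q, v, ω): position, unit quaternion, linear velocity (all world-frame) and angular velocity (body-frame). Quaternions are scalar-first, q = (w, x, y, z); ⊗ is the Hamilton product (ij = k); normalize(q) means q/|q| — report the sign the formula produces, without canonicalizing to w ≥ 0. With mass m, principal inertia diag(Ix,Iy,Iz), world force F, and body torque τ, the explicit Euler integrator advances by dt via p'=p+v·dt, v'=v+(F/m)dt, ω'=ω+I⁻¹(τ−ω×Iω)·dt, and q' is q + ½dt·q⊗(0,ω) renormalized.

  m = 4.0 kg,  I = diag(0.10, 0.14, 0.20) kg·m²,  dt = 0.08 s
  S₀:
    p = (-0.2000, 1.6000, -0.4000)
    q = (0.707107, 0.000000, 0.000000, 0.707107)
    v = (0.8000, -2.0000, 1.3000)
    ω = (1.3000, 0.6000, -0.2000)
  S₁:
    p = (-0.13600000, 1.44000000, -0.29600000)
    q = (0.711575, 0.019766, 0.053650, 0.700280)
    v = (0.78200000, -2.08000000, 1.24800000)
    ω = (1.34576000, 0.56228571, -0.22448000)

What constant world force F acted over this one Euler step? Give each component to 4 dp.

F = (-0.9000, -4.0000, -2.6000)

v₁ − v₀ = (-0.01800000, -0.08000000, -0.05200000)
F = m·Δv/dt = (-0.9000, -4.0000, -2.6000)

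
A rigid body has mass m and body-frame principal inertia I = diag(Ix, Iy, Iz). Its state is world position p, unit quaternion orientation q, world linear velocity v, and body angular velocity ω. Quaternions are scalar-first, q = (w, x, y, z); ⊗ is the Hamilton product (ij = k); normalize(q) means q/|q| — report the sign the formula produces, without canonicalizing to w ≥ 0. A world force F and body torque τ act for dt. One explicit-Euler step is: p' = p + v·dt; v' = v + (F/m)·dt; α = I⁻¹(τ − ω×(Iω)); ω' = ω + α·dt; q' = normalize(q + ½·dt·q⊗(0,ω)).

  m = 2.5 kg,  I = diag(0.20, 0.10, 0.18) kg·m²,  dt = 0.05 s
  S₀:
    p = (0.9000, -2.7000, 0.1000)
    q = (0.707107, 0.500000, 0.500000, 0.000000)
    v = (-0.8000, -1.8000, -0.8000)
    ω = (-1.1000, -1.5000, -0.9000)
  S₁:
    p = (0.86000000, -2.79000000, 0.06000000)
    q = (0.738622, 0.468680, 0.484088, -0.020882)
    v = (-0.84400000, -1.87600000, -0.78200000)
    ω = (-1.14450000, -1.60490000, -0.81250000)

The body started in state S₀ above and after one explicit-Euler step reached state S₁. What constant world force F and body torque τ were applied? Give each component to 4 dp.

F = (-2.2000, -3.8000, 0.9000)
τ = (-0.0700, -0.1900, 0.1500)

Δv = v₁−v₀ = (-0.04400000, -0.07600000, 0.01800000)
F = m·Δv/dt = (-2.2000, -3.8000, 0.9000)
ω₁ − ω₀ = (-0.04450000, -0.10490000, 0.08750000)
ω₀×(Iω₀) = (0.1080, 0.0198, -0.1650)
applied torque τ = (-0.0700, -0.1900, 0.1500)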